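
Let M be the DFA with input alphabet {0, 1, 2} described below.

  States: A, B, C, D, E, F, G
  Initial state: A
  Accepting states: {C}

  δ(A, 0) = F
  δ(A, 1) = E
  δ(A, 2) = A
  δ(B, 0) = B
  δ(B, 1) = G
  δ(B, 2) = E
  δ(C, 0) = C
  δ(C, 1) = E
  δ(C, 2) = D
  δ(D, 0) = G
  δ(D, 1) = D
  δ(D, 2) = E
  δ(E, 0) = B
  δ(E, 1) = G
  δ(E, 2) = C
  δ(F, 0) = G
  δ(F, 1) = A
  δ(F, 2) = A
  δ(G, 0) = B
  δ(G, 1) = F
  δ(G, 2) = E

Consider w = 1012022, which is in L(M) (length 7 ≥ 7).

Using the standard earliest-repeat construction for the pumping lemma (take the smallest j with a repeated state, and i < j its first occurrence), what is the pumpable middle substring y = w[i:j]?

012

State sequence: A -1-> E -0-> B -1-> G -2-> E -0-> B -2-> E -2-> C
First repeat at step 4: E was already visited.

So i = 1, j = 4, giving x = w[0:1] = 1, y = w[1:4] = 012, z = w[4:7] = 022.
Check: |xy| = 4 ≤ 7 and |y| = 3 ≥ 1. Reading y takes M from E back to E, so every xyⁱz is accepted.
With |Q| = 7, pigeonhole forces a state repeat no later than step 7; the substring read between the first and second visits to that state can be pumped.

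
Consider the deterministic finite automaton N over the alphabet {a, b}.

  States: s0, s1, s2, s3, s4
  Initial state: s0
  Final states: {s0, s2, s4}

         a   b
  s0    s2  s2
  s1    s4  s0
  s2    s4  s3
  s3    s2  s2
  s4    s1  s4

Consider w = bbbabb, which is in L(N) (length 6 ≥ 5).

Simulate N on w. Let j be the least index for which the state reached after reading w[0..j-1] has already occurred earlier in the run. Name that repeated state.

s2

State sequence: s0 -b-> s2 -b-> s3 -b-> s2 -a-> s4 -b-> s4 -b-> s4
First repeat at step 3: s2 was already visited.

The earliest repeat is at step j = 3: N is in s2, which it already visited at step i = 1.
The DFA has 5 states, so the proof of the pumping lemma guarantees a repeated state among the first 5+1 visited; the segment between the two visits is the pumpable y.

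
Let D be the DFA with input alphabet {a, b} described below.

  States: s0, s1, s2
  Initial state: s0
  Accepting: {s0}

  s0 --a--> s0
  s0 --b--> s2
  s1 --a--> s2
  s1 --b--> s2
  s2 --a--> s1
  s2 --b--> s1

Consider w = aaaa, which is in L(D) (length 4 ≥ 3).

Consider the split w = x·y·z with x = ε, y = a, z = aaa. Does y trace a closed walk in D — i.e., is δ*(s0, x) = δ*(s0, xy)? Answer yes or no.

yes

State sequence: s0 -a-> s0

After x (step 0): s0. After xy (step 1): s0.
They match, so y = a drives D around a cycle from s0 back to itself; pumping y any number of times keeps D in s0 before reading z, and xyⁱz ∈ L(D) for every i ≥ 0.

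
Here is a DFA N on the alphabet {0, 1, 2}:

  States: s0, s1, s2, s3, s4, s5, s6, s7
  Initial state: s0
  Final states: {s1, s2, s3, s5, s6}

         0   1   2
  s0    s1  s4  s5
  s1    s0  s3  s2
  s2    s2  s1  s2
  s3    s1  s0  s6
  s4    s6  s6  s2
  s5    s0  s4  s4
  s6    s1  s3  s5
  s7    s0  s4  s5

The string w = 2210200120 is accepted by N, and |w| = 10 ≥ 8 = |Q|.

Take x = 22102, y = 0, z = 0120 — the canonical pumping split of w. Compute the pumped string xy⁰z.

221020120

xy⁰z = xz = 22102·0120 = 221020120.
Reading y = 0 takes N from s2 back to s2, so after x the machine is still in s2, and z then leads to the accepting state s2. Hence 221020120 ∈ L(N).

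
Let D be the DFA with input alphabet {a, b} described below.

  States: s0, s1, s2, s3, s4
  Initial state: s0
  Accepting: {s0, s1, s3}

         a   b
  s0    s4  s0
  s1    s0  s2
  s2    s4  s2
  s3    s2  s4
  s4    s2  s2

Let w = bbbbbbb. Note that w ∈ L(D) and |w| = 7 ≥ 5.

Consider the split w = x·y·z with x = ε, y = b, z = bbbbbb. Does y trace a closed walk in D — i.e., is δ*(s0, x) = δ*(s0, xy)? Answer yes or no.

Run of D on the first 1 characters of w = b:
  step 0: s0  (start)
  step 1: s0  (read b: s0→s0)

After x (step 0): s0. After xy (step 1): s0.
They match, so y = b drives D around a cycle from s0 back to itself; pumping y any number of times keeps D in s0 before reading z, and xyⁱz ∈ L(D) for every i ≥ 0.

yes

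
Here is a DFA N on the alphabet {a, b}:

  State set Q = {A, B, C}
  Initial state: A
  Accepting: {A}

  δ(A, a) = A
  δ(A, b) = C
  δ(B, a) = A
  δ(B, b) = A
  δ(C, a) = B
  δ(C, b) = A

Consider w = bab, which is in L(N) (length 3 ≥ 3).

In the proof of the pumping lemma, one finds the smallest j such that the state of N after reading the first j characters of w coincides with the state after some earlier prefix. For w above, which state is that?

A

Run of N on w = b a b:
  step 0: A  (start)
  step 1: C  (read b: A→C)
  step 2: B  (read a: C→B)
  step 3: A  (read b: B→A)   ← first repeat (A seen earlier)

The earliest repeat is at step j = 3: N is in A, which it already visited at step i = 0.
Since N has 3 states, any run of length ≥ 3 visits 3+1 states, so by pigeonhole some state repeats within the first 3 steps — that repeat gives the pumpable loop.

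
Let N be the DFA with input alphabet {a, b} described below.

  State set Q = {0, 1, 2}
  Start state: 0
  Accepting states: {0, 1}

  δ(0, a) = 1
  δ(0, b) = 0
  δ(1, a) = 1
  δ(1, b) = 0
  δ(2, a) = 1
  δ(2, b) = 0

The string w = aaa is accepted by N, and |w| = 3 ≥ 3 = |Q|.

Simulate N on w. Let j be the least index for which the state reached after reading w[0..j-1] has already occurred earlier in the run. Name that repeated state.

1

Run of N on w = a a a:
  step 0: 0  (start)
  step 1: 1  (read a: 0→1)
  step 2: 1  (read a: 1→1)   ← first repeat (1 seen earlier)
  step 3: 1  (read a: 1→1)

The earliest repeat is at step j = 2: N is in 1, which it already visited at step i = 1.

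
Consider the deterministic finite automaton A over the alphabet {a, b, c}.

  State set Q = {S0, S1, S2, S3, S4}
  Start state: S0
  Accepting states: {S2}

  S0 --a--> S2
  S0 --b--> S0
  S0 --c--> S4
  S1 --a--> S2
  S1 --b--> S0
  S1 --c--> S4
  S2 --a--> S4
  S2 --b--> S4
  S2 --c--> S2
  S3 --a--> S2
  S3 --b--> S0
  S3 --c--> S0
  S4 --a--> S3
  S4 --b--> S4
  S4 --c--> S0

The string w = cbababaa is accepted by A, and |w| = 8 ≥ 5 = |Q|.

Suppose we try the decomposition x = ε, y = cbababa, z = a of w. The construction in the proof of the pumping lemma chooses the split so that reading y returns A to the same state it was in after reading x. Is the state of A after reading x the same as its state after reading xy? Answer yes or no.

no

Run of A on the first 7 characters of w = c b a b a b a:
  step 0: S0  (start)
  step 1: S4  (read c: S0→S4)
  step 2: S4  (read b: S4→S4)
  step 3: S3  (read a: S4→S3)
  step 4: S0  (read b: S3→S0)
  step 5: S2  (read a: S0→S2)
  step 6: S4  (read b: S2→S4)
  step 7: S3  (read a: S4→S3)

After x (step 0): S0. After xy (step 7): S3.
They differ (S0 ≠ S3), so y is not a cycle from the state after x; this split is not the one the pumping-lemma construction produces, and pumping y need not keep the string in L(A).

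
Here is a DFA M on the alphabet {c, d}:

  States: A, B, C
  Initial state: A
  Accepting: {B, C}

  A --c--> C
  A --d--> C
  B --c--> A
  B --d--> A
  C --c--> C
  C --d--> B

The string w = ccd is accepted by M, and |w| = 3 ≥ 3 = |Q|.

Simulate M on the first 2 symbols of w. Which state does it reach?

C

Run of M on the first 2 characters of w = c c:
  step 0: A  (start)
  step 1: C  (read c: A→C)
  step 2: C  (read c: C→C)

After reading 2 characters, M is in state C.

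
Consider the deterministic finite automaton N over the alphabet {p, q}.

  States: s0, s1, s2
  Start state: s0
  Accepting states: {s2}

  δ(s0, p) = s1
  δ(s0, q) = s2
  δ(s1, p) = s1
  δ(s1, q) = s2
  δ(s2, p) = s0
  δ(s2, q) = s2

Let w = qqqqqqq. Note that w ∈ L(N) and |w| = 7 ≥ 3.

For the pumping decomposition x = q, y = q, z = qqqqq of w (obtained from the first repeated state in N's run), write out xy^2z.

xy^2z = q·q·q·qqqqq = qqqqqqqq.
Reading y = q takes N from s2 back to s2, so after x·y·y the machine is still in s2, and z then leads to the accepting state s2. Hence qqqqqqqq ∈ L(N).

qqqqqqqq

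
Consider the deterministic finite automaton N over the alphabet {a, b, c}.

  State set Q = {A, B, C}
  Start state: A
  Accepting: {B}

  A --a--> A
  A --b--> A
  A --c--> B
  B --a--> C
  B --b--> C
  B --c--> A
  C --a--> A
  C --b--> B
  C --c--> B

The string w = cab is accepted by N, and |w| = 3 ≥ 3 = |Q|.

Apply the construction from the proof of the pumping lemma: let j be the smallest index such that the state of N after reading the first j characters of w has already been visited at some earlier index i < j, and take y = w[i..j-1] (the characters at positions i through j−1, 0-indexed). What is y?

ab

Run of N on w = c a b:
  step 0: A  (start)
  step 1: B  (read c: A→B)
  step 2: C  (read a: B→C)
  step 3: B  (read b: C→B)   ← first repeat (B seen earlier)

So i = 1, j = 3, giving x = w[0:1] = c, y = w[1:3] = ab, z = w[3:3] = ε.
Check: |xy| = 3 ≤ 3 and |y| = 2 ≥ 1. Reading y takes N from B back to B, so every xyⁱz is accepted.
Pumping length from the standard proof: p = 3 (the number of states). The repeated state found above gives |xy| = j ≤ 3 and |y| = j − i ≥ 1.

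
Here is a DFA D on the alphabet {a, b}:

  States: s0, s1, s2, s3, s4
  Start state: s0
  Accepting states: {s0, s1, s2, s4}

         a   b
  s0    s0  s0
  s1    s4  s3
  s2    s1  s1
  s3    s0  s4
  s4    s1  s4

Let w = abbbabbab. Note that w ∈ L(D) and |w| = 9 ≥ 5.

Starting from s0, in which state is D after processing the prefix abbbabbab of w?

Run of D on the first 9 characters of w = a b b b a b b a b:
  step 0: s0  (start)
  step 1: s0  (read a: s0→s0)
  step 2: s0  (read b: s0→s0)
  step 3: s0  (read b: s0→s0)
  step 4: s0  (read b: s0→s0)
  step 5: s0  (read a: s0→s0)
  step 6: s0  (read b: s0→s0)
  step 7: s0  (read b: s0→s0)
  step 8: s0  (read a: s0→s0)
  step 9: s0  (read b: s0→s0)

After reading 9 characters, D is in state s0.

s0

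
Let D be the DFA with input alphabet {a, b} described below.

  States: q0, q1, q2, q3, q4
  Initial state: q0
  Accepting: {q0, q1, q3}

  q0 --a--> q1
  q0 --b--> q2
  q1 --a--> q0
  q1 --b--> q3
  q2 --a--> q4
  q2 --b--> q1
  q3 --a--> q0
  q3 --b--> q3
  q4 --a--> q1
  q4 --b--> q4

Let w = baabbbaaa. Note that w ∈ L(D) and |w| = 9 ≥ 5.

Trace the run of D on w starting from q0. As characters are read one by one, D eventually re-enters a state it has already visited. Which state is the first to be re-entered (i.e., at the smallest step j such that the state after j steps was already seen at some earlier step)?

q3

Run of D on w = b a a b b b a a a:
  step 0: q0  (start)
  step 1: q2  (read b: q0→q2)
  step 2: q4  (read a: q2→q4)
  step 3: q1  (read a: q4→q1)
  step 4: q3  (read b: q1→q3)
  step 5: q3  (read b: q3→q3)   ← first repeat (q3 seen earlier)
  step 6: q3  (read b: q3→q3)
  step 7: q0  (read a: q3→q0)
  step 8: q1  (read a: q0→q1)
  step 9: q0  (read a: q1→q0)

The earliest repeat is at step j = 5: D is in q3, which it already visited at step i = 4.
The DFA has 5 states, so the proof of the pumping lemma guarantees a repeated state among the first 5+1 visited; the segment between the two visits is the pumpable y.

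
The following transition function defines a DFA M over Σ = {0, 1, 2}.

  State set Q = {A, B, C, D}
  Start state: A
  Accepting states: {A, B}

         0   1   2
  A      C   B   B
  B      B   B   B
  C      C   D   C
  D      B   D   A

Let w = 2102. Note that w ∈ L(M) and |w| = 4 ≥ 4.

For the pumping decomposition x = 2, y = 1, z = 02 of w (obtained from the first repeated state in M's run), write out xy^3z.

211102

xy^3z = 2·1·1·1·02 = 211102.
Reading y = 1 takes M from B back to B, so after x·y·y·y the machine is still in B, and z then leads to the accepting state B. Hence 211102 ∈ L(M).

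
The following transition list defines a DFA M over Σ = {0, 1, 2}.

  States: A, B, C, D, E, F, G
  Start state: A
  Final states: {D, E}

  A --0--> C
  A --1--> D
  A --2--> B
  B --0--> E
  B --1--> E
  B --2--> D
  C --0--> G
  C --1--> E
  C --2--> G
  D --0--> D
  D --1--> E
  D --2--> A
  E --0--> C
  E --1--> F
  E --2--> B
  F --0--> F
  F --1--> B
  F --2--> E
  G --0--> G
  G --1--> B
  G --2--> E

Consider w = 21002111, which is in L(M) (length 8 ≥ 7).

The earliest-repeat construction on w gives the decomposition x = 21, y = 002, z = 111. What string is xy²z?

21002002111

xy^2z = 21·002·002·111 = 21002002111.
Reading y = 002 takes M from E back to E, so after x·y·y the machine is still in E, and z then leads to the accepting state E. Hence 21002002111 ∈ L(M).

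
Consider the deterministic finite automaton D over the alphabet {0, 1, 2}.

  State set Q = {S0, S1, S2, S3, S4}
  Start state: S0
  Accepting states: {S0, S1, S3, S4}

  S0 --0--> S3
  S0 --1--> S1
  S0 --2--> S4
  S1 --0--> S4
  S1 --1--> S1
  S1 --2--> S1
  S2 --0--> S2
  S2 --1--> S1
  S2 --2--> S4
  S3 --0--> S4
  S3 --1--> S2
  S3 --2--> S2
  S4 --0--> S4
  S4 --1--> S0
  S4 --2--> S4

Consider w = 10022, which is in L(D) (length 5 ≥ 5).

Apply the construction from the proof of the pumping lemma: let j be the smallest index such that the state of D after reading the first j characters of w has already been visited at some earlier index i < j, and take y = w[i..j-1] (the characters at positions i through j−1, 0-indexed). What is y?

Run of D on w = 1 0 0 2 2:
  step 0: S0  (start)
  step 1: S1  (read 1: S0→S1)
  step 2: S4  (read 0: S1→S4)
  step 3: S4  (read 0: S4→S4)   ← first repeat (S4 seen earlier)
  step 4: S4  (read 2: S4→S4)
  step 5: S4  (read 2: S4→S4)

So i = 2, j = 3, giving x = w[0:2] = 10, y = w[2:3] = 0, z = w[3:5] = 22.
Check: |xy| = 3 ≤ 5 and |y| = 1 ≥ 1. Reading y takes D from S4 back to S4, so every xyⁱz is accepted.
The DFA has 5 states, so the proof of the pumping lemma guarantees a repeated state among the first 5+1 visited; the segment between the two visits is the pumpable y.

0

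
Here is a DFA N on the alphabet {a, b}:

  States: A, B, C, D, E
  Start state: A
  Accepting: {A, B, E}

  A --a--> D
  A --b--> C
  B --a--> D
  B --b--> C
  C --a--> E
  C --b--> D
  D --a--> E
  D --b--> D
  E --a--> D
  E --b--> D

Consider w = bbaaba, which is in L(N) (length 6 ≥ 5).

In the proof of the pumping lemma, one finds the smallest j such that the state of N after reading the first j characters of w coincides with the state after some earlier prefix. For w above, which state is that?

D

State sequence: A -b-> C -b-> D -a-> E -a-> D -b-> D -a-> E
First repeat at step 4: D was already visited.

The earliest repeat is at step j = 4: N is in D, which it already visited at step i = 2.
The DFA has 5 states, so the proof of the pumping lemma guarantees a repeated state among the first 5+1 visited; the segment between the two visits is the pumpable y.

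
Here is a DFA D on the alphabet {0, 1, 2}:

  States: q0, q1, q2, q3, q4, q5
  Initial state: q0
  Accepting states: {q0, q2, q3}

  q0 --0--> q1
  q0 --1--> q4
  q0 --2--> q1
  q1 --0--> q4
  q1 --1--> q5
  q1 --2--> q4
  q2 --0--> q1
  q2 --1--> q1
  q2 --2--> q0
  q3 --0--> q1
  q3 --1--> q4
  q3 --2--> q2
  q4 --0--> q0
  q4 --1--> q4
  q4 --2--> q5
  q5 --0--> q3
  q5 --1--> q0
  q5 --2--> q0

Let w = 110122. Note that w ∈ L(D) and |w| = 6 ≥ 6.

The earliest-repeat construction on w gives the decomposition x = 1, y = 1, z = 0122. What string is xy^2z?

1110122

xy^2z = 1·1·1·0122 = 1110122.
Reading y = 1 takes D from q4 back to q4, so after x·y·y the machine is still in q4, and z then leads to the accepting state q0. Hence 1110122 ∈ L(D).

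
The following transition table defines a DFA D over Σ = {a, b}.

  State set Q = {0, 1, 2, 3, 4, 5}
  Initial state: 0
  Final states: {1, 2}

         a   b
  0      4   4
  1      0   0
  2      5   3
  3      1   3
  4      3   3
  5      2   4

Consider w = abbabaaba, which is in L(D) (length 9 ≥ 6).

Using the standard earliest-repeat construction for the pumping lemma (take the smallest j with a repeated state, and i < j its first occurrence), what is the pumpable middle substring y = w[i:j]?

b

State sequence: 0 -a-> 4 -b-> 3 -b-> 3 -a-> 1 -b-> 0 -a-> 4 -a-> 3 -b-> 3 -a-> 1
First repeat at step 3: 3 was already visited.

So i = 2, j = 3, giving x = w[0:2] = ab, y = w[2:3] = b, z = w[3:9] = abaaba.
Check: |xy| = 3 ≤ 6 and |y| = 1 ≥ 1. Reading y takes D from 3 back to 3, so every xyⁱz is accepted.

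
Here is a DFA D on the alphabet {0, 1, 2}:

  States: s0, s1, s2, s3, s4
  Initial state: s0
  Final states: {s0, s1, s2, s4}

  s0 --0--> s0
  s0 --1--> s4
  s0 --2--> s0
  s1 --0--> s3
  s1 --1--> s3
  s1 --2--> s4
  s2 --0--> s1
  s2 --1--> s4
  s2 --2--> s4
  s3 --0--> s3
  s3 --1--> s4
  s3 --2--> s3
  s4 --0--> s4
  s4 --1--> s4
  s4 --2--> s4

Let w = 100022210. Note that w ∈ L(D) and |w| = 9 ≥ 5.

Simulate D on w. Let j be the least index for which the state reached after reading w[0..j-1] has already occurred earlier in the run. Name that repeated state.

State sequence: s0 -1-> s4 -0-> s4 -0-> s4 -0-> s4 -2-> s4 -2-> s4 -2-> s4 -1-> s4 -0-> s4
First repeat at step 2: s4 was already visited.

The earliest repeat is at step j = 2: D is in s4, which it already visited at step i = 1.
Since D has 5 states, any run of length ≥ 5 visits 5+1 states, so by pigeonhole some state repeats within the first 5 steps — that repeat gives the pumpable loop.

s4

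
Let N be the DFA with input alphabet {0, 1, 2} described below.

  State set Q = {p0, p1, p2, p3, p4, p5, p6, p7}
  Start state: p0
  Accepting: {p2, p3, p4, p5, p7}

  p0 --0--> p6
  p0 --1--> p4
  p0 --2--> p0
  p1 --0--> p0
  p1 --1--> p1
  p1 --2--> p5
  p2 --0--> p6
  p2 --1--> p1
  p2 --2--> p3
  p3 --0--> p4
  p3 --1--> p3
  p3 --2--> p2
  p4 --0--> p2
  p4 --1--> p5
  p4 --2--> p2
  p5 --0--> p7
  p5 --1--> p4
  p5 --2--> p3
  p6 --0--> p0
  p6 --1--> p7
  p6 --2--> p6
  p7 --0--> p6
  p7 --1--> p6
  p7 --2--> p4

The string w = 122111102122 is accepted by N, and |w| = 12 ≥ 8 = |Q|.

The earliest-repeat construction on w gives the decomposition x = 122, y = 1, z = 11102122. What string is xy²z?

xy^2z = 122·1·1·11102122 = 1221111102122.
Reading y = 1 takes N from p3 back to p3, so after x·y·y the machine is still in p3, and z then leads to the accepting state p3. Hence 1221111102122 ∈ L(N).

1221111102122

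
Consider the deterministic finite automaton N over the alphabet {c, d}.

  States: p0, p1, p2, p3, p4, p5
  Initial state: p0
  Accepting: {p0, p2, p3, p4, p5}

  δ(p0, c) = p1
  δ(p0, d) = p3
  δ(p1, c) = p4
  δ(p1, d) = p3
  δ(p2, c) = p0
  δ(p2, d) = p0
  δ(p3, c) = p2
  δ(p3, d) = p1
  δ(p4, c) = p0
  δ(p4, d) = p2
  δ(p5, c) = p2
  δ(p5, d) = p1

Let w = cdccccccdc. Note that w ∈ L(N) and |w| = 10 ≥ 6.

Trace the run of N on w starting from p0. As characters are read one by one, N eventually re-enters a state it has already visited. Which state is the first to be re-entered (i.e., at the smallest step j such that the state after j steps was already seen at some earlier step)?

Run of N on w = c d c c c c c c d c:
  step 0: p0  (start)
  step 1: p1  (read c: p0→p1)
  step 2: p3  (read d: p1→p3)
  step 3: p2  (read c: p3→p2)
  step 4: p0  (read c: p2→p0)   ← first repeat (p0 seen earlier)
  step 5: p1  (read c: p0→p1)
  step 6: p4  (read c: p1→p4)
  step 7: p0  (read c: p4→p0)
  step 8: p1  (read c: p0→p1)
  step 9: p3  (read d: p1→p3)
  step 10: p2  (read c: p3→p2)

The earliest repeat is at step j = 4: N is in p0, which it already visited at step i = 0.
With |Q| = 6, pigeonhole forces a state repeat no later than step 6; the substring read between the first and second visits to that state can be pumped.

p0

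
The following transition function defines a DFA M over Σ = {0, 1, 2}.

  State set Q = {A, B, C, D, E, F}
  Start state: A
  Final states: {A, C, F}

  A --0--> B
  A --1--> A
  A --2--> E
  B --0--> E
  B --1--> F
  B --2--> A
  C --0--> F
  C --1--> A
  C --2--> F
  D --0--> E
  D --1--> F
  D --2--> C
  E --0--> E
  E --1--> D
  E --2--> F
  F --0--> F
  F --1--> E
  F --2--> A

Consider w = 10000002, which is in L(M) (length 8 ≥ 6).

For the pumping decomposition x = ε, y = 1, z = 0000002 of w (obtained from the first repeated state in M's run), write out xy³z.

1110000002

xy^3z = ε·1·1·1·0000002 = 1110000002.
Reading y = 1 takes M from A back to A, so after x·y·y·y the machine is still in A, and z then leads to the accepting state F. Hence 1110000002 ∈ L(M).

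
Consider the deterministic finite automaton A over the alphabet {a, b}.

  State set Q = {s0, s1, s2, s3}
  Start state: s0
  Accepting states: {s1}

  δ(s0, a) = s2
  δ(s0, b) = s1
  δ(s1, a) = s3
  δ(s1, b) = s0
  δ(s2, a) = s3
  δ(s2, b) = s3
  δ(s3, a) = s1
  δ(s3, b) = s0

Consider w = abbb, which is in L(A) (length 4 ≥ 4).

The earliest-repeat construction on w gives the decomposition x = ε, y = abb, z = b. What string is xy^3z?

xy^3z = ε·abb·abb·abb·b = abbabbabbb.
Reading y = abb takes A from s0 back to s0, so after x·y·y·y the machine is still in s0, and z then leads to the accepting state s1. Hence abbabbabbb ∈ L(A).

abbabbabbb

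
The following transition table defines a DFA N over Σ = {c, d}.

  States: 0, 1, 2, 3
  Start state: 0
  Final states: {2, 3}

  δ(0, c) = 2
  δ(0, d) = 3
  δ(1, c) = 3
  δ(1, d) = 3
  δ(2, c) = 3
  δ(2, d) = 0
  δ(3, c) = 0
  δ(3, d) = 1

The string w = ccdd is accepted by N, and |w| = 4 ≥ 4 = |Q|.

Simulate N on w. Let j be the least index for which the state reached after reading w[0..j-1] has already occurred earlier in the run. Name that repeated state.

3

State sequence: 0 -c-> 2 -c-> 3 -d-> 1 -d-> 3
First repeat at step 4: 3 was already visited.

The earliest repeat is at step j = 4: N is in 3, which it already visited at step i = 2.
Since N has 4 states, any run of length ≥ 4 visits 4+1 states, so by pigeonhole some state repeats within the first 4 steps — that repeat gives the pumpable loop.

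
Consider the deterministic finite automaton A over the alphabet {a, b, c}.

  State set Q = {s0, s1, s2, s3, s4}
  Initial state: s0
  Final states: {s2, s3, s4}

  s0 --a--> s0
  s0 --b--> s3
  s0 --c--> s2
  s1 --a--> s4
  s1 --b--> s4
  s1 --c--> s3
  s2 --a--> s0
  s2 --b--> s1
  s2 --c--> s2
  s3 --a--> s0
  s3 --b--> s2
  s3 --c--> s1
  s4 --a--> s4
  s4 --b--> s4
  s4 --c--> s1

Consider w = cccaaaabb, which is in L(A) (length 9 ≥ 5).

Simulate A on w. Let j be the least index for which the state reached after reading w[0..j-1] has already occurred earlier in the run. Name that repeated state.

s2

State sequence: s0 -c-> s2 -c-> s2 -c-> s2 -a-> s0 -a-> s0 -a-> s0 -a-> s0 -b-> s3 -b-> s2
First repeat at step 2: s2 was already visited.

The earliest repeat is at step j = 2: A is in s2, which it already visited at step i = 1.
The DFA has 5 states, so the proof of the pumping lemma guarantees a repeated state among the first 5+1 visited; the segment between the two visits is the pumpable y.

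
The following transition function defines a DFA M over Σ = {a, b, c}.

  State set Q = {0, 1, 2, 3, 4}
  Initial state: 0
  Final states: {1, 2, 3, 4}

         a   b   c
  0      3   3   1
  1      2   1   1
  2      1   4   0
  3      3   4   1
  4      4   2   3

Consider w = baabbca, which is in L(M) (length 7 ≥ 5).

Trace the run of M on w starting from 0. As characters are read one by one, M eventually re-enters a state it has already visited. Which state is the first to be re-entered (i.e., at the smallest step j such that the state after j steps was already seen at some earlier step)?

State sequence: 0 -b-> 3 -a-> 3 -a-> 3 -b-> 4 -b-> 2 -c-> 0 -a-> 3
First repeat at step 2: 3 was already visited.

The earliest repeat is at step j = 2: M is in 3, which it already visited at step i = 1.

3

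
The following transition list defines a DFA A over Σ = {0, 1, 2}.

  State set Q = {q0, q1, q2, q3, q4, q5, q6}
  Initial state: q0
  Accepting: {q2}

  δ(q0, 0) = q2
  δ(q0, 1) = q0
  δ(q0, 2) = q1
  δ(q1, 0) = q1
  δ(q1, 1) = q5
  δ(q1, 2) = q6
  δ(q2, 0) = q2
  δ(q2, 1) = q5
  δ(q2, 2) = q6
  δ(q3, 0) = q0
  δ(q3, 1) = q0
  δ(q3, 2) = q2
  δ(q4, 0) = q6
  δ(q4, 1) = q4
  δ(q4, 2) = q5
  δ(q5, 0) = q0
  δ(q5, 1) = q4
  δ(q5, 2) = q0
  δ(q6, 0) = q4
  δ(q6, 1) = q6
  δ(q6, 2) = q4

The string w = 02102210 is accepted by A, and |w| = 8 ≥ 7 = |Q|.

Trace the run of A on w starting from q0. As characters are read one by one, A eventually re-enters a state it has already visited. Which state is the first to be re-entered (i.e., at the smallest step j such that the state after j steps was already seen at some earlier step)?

q6

Run of A on w = 0 2 1 0 2 2 1 0:
  step 0: q0  (start)
  step 1: q2  (read 0: q0→q2)
  step 2: q6  (read 2: q2→q6)
  step 3: q6  (read 1: q6→q6)   ← first repeat (q6 seen earlier)
  step 4: q4  (read 0: q6→q4)
  step 5: q5  (read 2: q4→q5)
  step 6: q0  (read 2: q5→q0)
  step 7: q0  (read 1: q0→q0)
  step 8: q2  (read 0: q0→q2)

The earliest repeat is at step j = 3: A is in q6, which it already visited at step i = 2.
Pumping length from the standard proof: p = 7 (the number of states). The repeated state found above gives |xy| = j ≤ 7 and |y| = j − i ≥ 1.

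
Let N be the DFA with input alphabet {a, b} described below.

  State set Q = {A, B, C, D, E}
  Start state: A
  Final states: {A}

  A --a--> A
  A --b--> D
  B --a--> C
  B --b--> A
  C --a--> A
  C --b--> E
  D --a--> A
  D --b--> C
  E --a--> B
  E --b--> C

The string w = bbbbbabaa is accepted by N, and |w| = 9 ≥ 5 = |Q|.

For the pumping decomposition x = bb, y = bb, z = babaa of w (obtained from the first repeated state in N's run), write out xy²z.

xy^2z = bb·bb·bb·babaa = bbbbbbbabaa.
Reading y = bb takes N from C back to C, so after x·y·y the machine is still in C, and z then leads to the accepting state A. Hence bbbbbbbabaa ∈ L(N).

bbbbbbbabaa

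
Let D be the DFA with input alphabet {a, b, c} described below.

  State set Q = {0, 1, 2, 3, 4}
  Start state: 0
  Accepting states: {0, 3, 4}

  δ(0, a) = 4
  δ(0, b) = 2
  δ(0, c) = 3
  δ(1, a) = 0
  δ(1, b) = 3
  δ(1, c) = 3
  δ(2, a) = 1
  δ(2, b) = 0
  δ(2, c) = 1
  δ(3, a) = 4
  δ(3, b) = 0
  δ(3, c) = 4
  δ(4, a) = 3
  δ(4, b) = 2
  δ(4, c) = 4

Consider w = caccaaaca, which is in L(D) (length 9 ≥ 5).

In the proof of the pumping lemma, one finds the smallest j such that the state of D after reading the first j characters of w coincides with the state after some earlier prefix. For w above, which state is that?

4

State sequence: 0 -c-> 3 -a-> 4 -c-> 4 -c-> 4 -a-> 3 -a-> 4 -a-> 3 -c-> 4 -a-> 3
First repeat at step 3: 4 was already visited.

The earliest repeat is at step j = 3: D is in 4, which it already visited at step i = 2.
With |Q| = 5, pigeonhole forces a state repeat no later than step 5; the substring read between the first and second visits to that state can be pumped.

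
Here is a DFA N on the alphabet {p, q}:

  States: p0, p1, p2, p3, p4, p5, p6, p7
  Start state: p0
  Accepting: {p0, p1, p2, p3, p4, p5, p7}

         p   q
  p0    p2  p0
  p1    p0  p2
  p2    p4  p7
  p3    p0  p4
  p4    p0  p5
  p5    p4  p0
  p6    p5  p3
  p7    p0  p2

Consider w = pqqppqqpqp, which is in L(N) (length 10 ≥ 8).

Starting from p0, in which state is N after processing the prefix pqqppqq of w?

State sequence: p0 -p-> p2 -q-> p7 -q-> p2 -p-> p4 -p-> p0 -q-> p0 -q-> p0

After reading 7 characters, N is in state p0.

p0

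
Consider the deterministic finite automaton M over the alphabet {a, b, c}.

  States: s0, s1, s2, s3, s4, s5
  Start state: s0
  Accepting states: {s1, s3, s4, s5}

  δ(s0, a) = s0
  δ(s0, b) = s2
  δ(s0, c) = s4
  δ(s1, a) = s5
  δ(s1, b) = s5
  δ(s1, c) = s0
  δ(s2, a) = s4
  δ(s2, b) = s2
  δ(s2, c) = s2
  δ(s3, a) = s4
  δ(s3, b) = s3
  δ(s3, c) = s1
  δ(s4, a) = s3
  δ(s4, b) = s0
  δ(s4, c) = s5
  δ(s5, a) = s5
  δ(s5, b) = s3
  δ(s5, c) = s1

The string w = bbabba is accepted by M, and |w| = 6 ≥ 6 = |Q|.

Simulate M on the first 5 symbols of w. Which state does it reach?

s2

State sequence: s0 -b-> s2 -b-> s2 -a-> s4 -b-> s0 -b-> s2

After reading 5 characters, M is in state s2.
(This kind of state-tracing is the core of the pumping-lemma construction: with 6 states, pigeonhole forces a repeat within the first 6 steps.)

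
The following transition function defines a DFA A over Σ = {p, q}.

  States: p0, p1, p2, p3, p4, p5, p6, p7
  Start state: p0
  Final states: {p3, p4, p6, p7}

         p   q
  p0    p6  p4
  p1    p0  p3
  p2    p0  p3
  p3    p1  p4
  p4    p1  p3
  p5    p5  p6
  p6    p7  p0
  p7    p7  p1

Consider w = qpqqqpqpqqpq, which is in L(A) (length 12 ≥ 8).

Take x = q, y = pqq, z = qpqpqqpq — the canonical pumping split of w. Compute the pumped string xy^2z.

qpqqpqqqpqpqqpq

xy^2z = q·pqq·pqq·qpqpqqpq = qpqqpqqqpqpqqpq.
Reading y = pqq takes A from p4 back to p4, so after x·y·y the machine is still in p4, and z then leads to the accepting state p3. Hence qpqqpqqqpqpqqpq ∈ L(A).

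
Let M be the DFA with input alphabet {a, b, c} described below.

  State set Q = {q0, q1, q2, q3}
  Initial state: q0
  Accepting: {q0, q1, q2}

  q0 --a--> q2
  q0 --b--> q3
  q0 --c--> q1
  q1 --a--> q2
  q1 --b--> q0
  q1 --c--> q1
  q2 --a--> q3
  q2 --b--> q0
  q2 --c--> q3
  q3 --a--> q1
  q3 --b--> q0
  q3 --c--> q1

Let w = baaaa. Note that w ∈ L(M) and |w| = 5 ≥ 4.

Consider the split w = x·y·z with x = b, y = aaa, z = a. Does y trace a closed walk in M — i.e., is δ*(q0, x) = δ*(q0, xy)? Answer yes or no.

State sequence: q0 -b-> q3 -a-> q1 -a-> q2 -a-> q3

After x (step 1): q3. After xy (step 4): q3.
They match, so y = aaa drives M around a cycle from q3 back to itself; pumping y any number of times keeps M in q3 before reading z, and xyⁱz ∈ L(M) for every i ≥ 0.

yes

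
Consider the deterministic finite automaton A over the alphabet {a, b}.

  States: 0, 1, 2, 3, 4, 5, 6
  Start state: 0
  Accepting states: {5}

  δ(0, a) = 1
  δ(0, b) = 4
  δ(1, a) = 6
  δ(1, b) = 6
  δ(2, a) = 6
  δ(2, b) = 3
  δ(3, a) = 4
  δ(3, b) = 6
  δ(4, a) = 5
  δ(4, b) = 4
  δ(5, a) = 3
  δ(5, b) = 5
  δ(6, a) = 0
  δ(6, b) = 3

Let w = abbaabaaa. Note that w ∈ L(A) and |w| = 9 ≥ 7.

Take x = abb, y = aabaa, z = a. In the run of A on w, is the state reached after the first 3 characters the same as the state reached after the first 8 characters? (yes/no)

no

State sequence: 0 -a-> 1 -b-> 6 -b-> 3 -a-> 4 -a-> 5 -b-> 5 -a-> 3 -a-> 4

After x (step 3): 3. After xy (step 8): 4.
They differ (3 ≠ 4), so y is not a cycle from the state after x; this split is not the one the pumping-lemma construction produces, and pumping y need not keep the string in L(A).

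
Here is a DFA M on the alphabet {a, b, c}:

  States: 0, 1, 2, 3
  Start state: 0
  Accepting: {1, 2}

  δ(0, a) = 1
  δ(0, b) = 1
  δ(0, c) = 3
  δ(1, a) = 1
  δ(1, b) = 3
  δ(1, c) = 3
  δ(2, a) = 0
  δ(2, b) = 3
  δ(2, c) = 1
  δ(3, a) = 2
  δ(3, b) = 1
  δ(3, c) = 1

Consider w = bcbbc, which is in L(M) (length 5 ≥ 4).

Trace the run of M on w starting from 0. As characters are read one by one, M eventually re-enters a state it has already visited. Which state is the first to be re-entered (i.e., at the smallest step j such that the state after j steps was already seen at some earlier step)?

State sequence: 0 -b-> 1 -c-> 3 -b-> 1 -b-> 3 -c-> 1
First repeat at step 3: 1 was already visited.

The earliest repeat is at step j = 3: M is in 1, which it already visited at step i = 1.
Since M has 4 states, any run of length ≥ 4 visits 4+1 states, so by pigeonhole some state repeats within the first 4 steps — that repeat gives the pumpable loop.

1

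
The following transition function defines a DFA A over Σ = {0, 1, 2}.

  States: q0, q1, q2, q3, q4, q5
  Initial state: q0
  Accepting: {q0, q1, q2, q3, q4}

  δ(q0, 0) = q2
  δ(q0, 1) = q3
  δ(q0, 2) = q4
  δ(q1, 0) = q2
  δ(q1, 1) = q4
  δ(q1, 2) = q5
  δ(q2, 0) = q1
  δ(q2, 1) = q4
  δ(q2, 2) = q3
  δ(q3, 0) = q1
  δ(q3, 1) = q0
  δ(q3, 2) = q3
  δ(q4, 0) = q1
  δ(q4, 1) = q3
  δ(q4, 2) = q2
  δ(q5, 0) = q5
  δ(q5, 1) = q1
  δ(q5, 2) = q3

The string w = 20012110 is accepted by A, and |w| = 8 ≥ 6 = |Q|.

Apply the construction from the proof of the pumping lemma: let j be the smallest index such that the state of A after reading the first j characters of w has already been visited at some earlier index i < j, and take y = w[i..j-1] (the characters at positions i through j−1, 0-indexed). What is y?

001

Run of A on w = 2 0 0 1 2 1 1 0:
  step 0: q0  (start)
  step 1: q4  (read 2: q0→q4)
  step 2: q1  (read 0: q4→q1)
  step 3: q2  (read 0: q1→q2)
  step 4: q4  (read 1: q2→q4)   ← first repeat (q4 seen earlier)
  step 5: q2  (read 2: q4→q2)
  step 6: q4  (read 1: q2→q4)
  step 7: q3  (read 1: q4→q3)
  step 8: q1  (read 0: q3→q1)

So i = 1, j = 4, giving x = w[0:1] = 2, y = w[1:4] = 001, z = w[4:8] = 2110.
Check: |xy| = 4 ≤ 6 and |y| = 3 ≥ 1. Reading y takes A from q4 back to q4, so every xyⁱz is accepted.
Pumping length from the standard proof: p = 6 (the number of states). The repeated state found above gives |xy| = j ≤ 6 and |y| = j − i ≥ 1.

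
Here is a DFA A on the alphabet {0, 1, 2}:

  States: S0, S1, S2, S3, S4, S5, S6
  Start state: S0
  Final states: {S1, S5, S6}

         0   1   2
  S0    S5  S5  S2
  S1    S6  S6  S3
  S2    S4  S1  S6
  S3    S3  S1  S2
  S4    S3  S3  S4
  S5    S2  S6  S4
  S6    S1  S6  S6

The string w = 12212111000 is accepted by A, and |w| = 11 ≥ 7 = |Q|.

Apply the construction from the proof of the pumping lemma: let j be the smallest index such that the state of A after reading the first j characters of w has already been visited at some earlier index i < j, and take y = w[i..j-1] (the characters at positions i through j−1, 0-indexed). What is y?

State sequence: S0 -1-> S5 -2-> S4 -2-> S4 -1-> S3 -2-> S2 -1-> S1 -1-> S6 -1-> S6 -0-> S1 -0-> S6 -0-> S1
First repeat at step 3: S4 was already visited.

So i = 2, j = 3, giving x = w[0:2] = 12, y = w[2:3] = 2, z = w[3:11] = 12111000.
Check: |xy| = 3 ≤ 7 and |y| = 1 ≥ 1. Reading y takes A from S4 back to S4, so every xyⁱz is accepted.
Since A has 7 states, any run of length ≥ 7 visits 7+1 states, so by pigeonhole some state repeats within the first 7 steps — that repeat gives the pumpable loop.

2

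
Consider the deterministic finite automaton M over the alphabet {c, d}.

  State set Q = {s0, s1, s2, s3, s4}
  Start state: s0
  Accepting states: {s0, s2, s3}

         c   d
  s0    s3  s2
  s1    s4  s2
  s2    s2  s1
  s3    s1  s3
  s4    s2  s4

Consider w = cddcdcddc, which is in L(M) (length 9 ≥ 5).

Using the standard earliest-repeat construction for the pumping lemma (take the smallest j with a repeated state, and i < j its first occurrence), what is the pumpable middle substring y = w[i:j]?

Run of M on w = c d d c d c d d c:
  step 0: s0  (start)
  step 1: s3  (read c: s0→s3)
  step 2: s3  (read d: s3→s3)   ← first repeat (s3 seen earlier)
  step 3: s3  (read d: s3→s3)
  step 4: s1  (read c: s3→s1)
  step 5: s2  (read d: s1→s2)
  step 6: s2  (read c: s2→s2)
  step 7: s1  (read d: s2→s1)
  step 8: s2  (read d: s1→s2)
  step 9: s2  (read c: s2→s2)

So i = 1, j = 2, giving x = w[0:1] = c, y = w[1:2] = d, z = w[2:9] = dcdcddc.
Check: |xy| = 2 ≤ 5 and |y| = 1 ≥ 1. Reading y takes M from s3 back to s3, so every xyⁱz is accepted.

d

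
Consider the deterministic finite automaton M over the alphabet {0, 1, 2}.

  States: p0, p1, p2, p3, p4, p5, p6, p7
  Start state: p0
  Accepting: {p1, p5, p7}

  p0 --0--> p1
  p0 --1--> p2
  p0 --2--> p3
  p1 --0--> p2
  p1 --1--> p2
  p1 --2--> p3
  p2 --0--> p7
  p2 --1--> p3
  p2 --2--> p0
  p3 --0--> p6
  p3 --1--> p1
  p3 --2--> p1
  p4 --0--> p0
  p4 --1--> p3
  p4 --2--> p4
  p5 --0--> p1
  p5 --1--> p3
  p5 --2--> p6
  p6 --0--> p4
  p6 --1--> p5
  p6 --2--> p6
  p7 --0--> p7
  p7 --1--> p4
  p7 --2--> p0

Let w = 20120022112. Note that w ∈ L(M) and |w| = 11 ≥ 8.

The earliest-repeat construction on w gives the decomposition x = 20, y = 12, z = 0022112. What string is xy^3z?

201212120022112

xy^3z = 20·12·12·12·0022112 = 201212120022112.
Reading y = 12 takes M from p6 back to p6, so after x·y·y·y the machine is still in p6, and z then leads to the accepting state p1. Hence 201212120022112 ∈ L(M).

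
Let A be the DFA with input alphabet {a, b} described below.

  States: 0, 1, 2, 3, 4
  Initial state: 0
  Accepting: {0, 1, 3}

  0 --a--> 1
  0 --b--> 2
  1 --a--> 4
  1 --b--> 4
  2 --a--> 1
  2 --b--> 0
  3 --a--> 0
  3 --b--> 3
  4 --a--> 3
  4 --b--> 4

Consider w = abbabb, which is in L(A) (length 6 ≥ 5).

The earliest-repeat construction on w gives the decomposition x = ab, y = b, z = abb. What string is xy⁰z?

xy⁰z = xz = ab·abb = ababb.
Reading y = b takes A from 4 back to 4, so after x the machine is still in 4, and z then leads to the accepting state 3. Hence ababb ∈ L(A).

ababb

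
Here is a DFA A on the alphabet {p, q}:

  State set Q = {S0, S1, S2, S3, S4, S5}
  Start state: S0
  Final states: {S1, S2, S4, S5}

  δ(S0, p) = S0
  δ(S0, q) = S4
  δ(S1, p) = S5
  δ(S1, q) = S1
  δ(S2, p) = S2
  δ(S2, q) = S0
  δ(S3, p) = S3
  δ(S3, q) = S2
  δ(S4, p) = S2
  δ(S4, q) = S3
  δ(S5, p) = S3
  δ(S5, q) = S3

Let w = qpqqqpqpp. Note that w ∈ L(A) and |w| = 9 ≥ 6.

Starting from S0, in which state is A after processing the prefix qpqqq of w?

S3

State sequence: S0 -q-> S4 -p-> S2 -q-> S0 -q-> S4 -q-> S3

After reading 5 characters, A is in state S3.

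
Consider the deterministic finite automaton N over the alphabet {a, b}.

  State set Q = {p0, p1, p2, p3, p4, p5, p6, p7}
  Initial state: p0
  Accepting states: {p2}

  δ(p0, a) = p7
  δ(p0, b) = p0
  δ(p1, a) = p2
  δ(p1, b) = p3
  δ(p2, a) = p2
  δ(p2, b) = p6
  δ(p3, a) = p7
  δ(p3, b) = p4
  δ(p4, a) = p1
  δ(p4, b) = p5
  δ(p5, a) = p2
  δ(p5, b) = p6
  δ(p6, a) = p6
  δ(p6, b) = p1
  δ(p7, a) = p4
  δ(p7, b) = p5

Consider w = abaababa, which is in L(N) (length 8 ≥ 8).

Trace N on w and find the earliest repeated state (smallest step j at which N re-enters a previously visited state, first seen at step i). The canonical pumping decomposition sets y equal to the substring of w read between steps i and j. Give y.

a

Run of N on w = a b a a b a b a:
  step 0: p0  (start)
  step 1: p7  (read a: p0→p7)
  step 2: p5  (read b: p7→p5)
  step 3: p2  (read a: p5→p2)
  step 4: p2  (read a: p2→p2)   ← first repeat (p2 seen earlier)
  step 5: p6  (read b: p2→p6)
  step 6: p6  (read a: p6→p6)
  step 7: p1  (read b: p6→p1)
  step 8: p2  (read a: p1→p2)

So i = 3, j = 4, giving x = w[0:3] = aba, y = w[3:4] = a, z = w[4:8] = baba.
Check: |xy| = 4 ≤ 8 and |y| = 1 ≥ 1. Reading y takes N from p2 back to p2, so every xyⁱz is accepted.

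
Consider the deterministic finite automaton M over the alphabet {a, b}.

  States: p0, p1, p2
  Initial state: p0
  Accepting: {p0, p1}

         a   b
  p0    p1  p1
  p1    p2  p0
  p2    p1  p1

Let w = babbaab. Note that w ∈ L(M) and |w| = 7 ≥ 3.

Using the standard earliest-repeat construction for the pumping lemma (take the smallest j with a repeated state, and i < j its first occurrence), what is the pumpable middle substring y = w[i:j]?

ab

Run of M on w = b a b b a a b:
  step 0: p0  (start)
  step 1: p1  (read b: p0→p1)
  step 2: p2  (read a: p1→p2)
  step 3: p1  (read b: p2→p1)   ← first repeat (p1 seen earlier)
  step 4: p0  (read b: p1→p0)
  step 5: p1  (read a: p0→p1)
  step 6: p2  (read a: p1→p2)
  step 7: p1  (read b: p2→p1)

So i = 1, j = 3, giving x = w[0:1] = b, y = w[1:3] = ab, z = w[3:7] = baab.
Check: |xy| = 3 ≤ 3 and |y| = 2 ≥ 1. Reading y takes M from p1 back to p1, so every xyⁱz is accepted.
Pumping length from the standard proof: p = 3 (the number of states). The repeated state found above gives |xy| = j ≤ 3 and |y| = j − i ≥ 1.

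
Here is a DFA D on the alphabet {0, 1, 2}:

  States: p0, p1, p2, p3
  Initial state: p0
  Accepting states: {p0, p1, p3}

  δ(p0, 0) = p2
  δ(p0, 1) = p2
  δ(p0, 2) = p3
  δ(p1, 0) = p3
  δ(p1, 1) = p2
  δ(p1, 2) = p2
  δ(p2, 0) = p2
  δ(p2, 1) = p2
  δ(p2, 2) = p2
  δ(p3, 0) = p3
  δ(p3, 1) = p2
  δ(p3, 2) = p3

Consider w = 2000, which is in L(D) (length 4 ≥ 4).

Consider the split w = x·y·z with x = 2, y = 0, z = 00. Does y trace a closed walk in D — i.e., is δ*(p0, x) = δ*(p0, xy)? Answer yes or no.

Run of D on the first 2 characters of w = 2 0:
  step 0: p0  (start)
  step 1: p3  (read 2: p0→p3)
  step 2: p3  (read 0: p3→p3)

After x (step 1): p3. After xy (step 2): p3.
They match, so y = 0 drives D around a cycle from p3 back to itself; pumping y any number of times keeps D in p3 before reading z, and xyⁱz ∈ L(D) for every i ≥ 0.

yes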